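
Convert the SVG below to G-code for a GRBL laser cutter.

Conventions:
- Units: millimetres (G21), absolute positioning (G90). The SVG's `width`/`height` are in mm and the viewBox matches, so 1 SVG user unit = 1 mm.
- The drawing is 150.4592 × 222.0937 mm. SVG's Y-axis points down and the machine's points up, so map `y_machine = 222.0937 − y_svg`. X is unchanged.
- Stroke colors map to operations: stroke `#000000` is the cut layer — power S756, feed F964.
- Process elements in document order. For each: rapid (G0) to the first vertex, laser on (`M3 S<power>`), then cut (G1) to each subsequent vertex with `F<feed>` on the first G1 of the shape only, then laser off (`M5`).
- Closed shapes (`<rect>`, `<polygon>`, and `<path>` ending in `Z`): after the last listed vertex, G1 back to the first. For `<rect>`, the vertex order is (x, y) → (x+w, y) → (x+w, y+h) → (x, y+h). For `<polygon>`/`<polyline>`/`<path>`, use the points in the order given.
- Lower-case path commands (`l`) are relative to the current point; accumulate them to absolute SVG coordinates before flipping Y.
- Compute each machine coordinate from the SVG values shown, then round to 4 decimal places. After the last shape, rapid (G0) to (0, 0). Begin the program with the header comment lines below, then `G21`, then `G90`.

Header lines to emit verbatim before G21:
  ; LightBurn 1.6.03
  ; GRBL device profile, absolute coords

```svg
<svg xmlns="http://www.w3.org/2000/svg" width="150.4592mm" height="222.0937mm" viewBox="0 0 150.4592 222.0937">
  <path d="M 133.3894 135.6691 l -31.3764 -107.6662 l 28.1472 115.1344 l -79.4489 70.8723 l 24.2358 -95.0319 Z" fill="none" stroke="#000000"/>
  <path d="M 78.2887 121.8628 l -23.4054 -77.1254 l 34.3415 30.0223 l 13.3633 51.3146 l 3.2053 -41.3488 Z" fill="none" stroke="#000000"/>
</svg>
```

Since the viewBox matches the mm dimensions, user units are millimetres directly. The only transform is the Y-flip y_m = 222.0937 − y_svg.

Shape 1 is a closed polygon drawn with `<path>`. Its stroke #000000 means cut at S756, F964. After flipping Y the toolpath is (133.3894,86.4246) → (102.0130,194.0908) → (130.1602,78.9564) → (50.7113,8.0841) → (74.9471,103.1160) → (133.3894,86.4246), returning to the start.

Shape 2 is a closed polygon drawn with `<path>`. Its stroke #000000 means cut at S756, F964. After flipping Y the toolpath is (78.2887,100.2309) → (54.8833,177.3563) → (89.2248,147.3340) → (102.5881,96.0194) → (105.7934,137.3682) → (78.2887,100.2309), returning to the start.

; LightBurn 1.6.03
; GRBL device profile, absolute coords
G21
G90
G0 X133.3894 Y86.4246
M3 S756
G1 X102.0130 Y194.0908 F964
G1 X130.1602 Y78.9564
G1 X50.7113 Y8.0841
G1 X74.9471 Y103.1160
G1 X133.3894 Y86.4246
M5
G0 X78.2887 Y100.2309
M3 S756
G1 X54.8833 Y177.3563 F964
G1 X89.2248 Y147.3340
G1 X102.5881 Y96.0194
G1 X105.7934 Y137.3682
G1 X78.2887 Y100.2309
M5
G0 X0.0000 Y0.0000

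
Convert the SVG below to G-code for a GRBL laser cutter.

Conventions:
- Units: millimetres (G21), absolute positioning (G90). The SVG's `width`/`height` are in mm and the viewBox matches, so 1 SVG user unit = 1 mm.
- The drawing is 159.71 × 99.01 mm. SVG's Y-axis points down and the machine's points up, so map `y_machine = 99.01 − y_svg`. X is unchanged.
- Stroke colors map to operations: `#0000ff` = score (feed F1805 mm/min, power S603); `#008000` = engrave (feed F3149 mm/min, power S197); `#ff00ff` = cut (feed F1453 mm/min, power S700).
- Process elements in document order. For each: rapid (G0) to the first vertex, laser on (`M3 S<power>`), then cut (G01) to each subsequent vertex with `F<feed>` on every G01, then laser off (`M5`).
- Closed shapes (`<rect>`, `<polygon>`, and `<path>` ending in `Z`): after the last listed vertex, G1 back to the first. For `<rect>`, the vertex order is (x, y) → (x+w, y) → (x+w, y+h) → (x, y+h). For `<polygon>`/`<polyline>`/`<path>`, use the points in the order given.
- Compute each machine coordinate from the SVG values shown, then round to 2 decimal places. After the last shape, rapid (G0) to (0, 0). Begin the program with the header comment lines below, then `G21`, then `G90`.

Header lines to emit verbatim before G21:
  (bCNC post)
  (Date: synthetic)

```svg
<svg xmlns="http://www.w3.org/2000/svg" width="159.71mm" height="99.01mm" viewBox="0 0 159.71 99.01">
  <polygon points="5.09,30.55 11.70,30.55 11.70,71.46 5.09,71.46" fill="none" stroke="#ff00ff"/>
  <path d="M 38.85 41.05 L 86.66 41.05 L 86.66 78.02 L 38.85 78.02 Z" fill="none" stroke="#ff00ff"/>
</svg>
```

(bCNC post)
(Date: synthetic)
G21
G90
G0 X5.09 Y68.46
M3 S700
G01 X11.70 Y68.46 F1453
G01 X11.70 Y27.55 F1453
G01 X5.09 Y27.55 F1453
G01 X5.09 Y68.46 F1453
M5
G0 X38.85 Y57.96
M3 S700
G01 X86.66 Y57.96 F1453
G01 X86.66 Y20.99 F1453
G01 X38.85 Y20.99 F1453
G01 X38.85 Y57.96 F1453
M5
G0 X0.00 Y0.00

viewBox `0 0 159.71 99.01` with mm width/height → 1 unit = 1 mm. Flip: y_m = 99.01 − y_svg.

**Shape 1** — `<polygon>` rectangle, stroke `#ff00ff` → cut (S700, F1453). Machine vertices: (5.09,68.46) → (11.70,68.46) → (11.70,27.55) → (5.09,27.55) → (5.09,68.46). Closed: final G1 returns to the first vertex.

**Shape 2** — `<path>` rectangle, stroke `#ff00ff` → cut (S700, F1453). Machine vertices: (38.85,57.96) → (86.66,57.96) → (86.66,20.99) → (38.85,20.99) → (38.85,57.96). Closed: final G1 returns to the first vertex.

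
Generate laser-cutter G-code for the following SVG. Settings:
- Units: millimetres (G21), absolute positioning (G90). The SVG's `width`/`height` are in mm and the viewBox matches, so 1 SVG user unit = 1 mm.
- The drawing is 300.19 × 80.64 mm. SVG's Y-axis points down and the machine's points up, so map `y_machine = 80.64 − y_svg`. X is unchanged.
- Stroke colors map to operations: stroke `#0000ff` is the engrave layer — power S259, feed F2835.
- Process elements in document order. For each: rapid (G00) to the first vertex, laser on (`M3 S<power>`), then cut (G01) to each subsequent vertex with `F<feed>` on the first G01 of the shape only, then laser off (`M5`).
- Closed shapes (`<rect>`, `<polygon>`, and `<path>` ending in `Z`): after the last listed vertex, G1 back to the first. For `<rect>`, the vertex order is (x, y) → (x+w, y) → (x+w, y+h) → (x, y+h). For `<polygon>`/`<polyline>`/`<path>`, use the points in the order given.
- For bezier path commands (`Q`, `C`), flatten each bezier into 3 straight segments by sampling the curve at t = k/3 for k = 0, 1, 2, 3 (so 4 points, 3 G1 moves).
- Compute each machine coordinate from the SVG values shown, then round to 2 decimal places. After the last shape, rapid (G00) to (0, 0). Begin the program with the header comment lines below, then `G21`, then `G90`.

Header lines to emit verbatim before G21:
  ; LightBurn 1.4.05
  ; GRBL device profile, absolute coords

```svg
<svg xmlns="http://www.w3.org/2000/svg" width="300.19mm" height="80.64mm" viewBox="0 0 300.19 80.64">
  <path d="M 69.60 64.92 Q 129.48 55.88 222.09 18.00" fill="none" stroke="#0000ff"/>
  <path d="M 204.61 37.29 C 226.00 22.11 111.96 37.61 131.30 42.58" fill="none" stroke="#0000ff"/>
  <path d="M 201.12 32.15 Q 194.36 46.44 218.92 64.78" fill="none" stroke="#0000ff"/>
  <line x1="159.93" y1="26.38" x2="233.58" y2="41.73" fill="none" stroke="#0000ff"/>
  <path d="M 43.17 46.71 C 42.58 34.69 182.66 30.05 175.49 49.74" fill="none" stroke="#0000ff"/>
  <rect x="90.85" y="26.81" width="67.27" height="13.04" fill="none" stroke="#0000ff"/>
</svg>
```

1 u = 1 mm; y_m = 80.64 − y.

[1] `<path>` quadratic bezier, #0000ff→engrave S259 F2835: (69.60,15.72) → (113.16,24.95) → (163.99,40.59) → (222.09,62.64)

[2] `<path>` cubic bezier, #0000ff→engrave S259 F2835: (204.61,43.35) → (190.81,49.83) → (146.46,45.01) → (131.30,38.06)

[3] `<path>` quadratic bezier, #0000ff→engrave S259 F2835: (201.12,48.49) → (200.09,38.51) → (206.03,27.64) → (218.92,15.86)

[4] `<line>` line segment, #0000ff→engrave S259 F2835: (159.93,54.26) → (233.58,38.91)

[5] `<path>` cubic bezier, #0000ff→engrave S259 F2835: (43.17,33.93) → (78.81,42.86) → (144.24,43.11) → (175.49,30.90)

[6] `<rect>` rectangle, #0000ff→engrave S259 F2835: (90.85,53.83) → (158.12,53.83) → (158.12,40.79) → (90.85,40.79) → (90.85,53.83) (closed)

; LightBurn 1.4.05
; GRBL device profile, absolute coords
G21
G90
G00 X69.60 Y15.72
M3 S259
G01 X113.16 Y24.95 F2835
G01 X163.99 Y40.59
G01 X222.09 Y62.64
M5
G00 X204.61 Y43.35
M3 S259
G01 X190.81 Y49.83 F2835
G01 X146.46 Y45.01
G01 X131.30 Y38.06
M5
G00 X201.12 Y48.49
M3 S259
G01 X200.09 Y38.51 F2835
G01 X206.03 Y27.64
G01 X218.92 Y15.86
M5
G00 X159.93 Y54.26
M3 S259
G01 X233.58 Y38.91 F2835
M5
G00 X43.17 Y33.93
M3 S259
G01 X78.81 Y42.86 F2835
G01 X144.24 Y43.11
G01 X175.49 Y30.90
M5
G00 X90.85 Y53.83
M3 S259
G01 X158.12 Y53.83 F2835
G01 X158.12 Y40.79
G01 X90.85 Y40.79
G01 X90.85 Y53.83
M5
G00 X0.00 Y0.00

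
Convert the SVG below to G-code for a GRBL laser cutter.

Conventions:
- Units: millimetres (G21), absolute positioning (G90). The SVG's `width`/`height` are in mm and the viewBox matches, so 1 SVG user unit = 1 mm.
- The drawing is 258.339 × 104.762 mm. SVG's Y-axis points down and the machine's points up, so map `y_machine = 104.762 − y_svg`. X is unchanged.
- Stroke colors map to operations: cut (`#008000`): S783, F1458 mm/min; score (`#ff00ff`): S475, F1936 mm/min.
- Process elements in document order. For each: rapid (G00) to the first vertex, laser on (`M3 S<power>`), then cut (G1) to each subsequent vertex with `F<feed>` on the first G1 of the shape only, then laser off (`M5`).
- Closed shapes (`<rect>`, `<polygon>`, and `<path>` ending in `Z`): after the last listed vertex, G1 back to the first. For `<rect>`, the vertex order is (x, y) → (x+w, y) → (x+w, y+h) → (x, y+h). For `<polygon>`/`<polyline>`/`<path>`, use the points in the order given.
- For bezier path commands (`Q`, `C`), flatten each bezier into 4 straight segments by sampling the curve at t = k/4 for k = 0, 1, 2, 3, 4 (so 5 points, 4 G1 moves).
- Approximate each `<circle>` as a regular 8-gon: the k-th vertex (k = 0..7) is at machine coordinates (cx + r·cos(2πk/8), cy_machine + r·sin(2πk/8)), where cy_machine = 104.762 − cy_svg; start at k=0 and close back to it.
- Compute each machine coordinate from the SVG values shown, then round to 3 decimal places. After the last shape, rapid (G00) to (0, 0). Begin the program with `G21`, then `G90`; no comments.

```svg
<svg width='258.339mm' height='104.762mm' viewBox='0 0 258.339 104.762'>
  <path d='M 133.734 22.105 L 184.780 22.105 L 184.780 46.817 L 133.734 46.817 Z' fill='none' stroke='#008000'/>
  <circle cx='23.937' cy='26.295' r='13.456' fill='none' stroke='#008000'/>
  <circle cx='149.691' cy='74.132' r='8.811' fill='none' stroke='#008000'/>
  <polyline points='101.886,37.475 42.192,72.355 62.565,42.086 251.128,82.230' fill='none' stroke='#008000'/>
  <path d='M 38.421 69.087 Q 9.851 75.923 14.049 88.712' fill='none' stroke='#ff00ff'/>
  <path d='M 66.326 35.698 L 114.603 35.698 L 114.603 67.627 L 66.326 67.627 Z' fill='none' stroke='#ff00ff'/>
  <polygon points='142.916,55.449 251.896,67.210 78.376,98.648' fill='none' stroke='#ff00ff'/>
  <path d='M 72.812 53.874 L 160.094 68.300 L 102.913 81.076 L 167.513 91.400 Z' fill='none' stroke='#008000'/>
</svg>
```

G21
G90
G00 X133.734 Y82.657
M3 S783
G1 X184.780 Y82.657 F1458
G1 X184.780 Y57.945
G1 X133.734 Y57.945
G1 X133.734 Y82.657
M5
G00 X37.393 Y78.467
M3 S783
G1 X33.452 Y87.982 F1458
G1 X23.937 Y91.923
G1 X14.422 Y87.982
G1 X10.481 Y78.467
G1 X14.422 Y68.952
G1 X23.937 Y65.011
G1 X33.452 Y68.952
G1 X37.393 Y78.467
M5
G00 X158.502 Y30.630
M3 S783
G1 X155.921 Y36.860 F1458
G1 X149.691 Y39.441
G1 X143.461 Y36.860
G1 X140.880 Y30.630
G1 X143.461 Y24.400
G1 X149.691 Y21.819
G1 X155.921 Y24.400
G1 X158.502 Y30.630
M5
G00 X101.886 Y67.287
M3 S783
G1 X42.192 Y32.407 F1458
G1 X62.565 Y62.676
G1 X251.128 Y22.532
M5
G00 X38.421 Y35.675
M3 S475
G1 X26.184 Y31.885 F1936
G1 X18.043 Y27.351
G1 X13.998 Y22.072
G1 X14.049 Y16.050
M5
G00 X66.326 Y69.064
M3 S475
G1 X114.603 Y69.064 F1936
G1 X114.603 Y37.135
G1 X66.326 Y37.135
G1 X66.326 Y69.064
M5
G00 X142.916 Y49.313
M3 S475
G1 X251.896 Y37.552 F1936
G1 X78.376 Y6.114
G1 X142.916 Y49.313
M5
G00 X72.812 Y50.888
M3 S783
G1 X160.094 Y36.462 F1458
G1 X102.913 Y23.686
G1 X167.513 Y13.362
G1 X72.812 Y50.888
M5
G00 X0.000 Y0.000

Since the viewBox matches the mm dimensions, user units are millimetres directly. The only transform is the Y-flip y_m = 104.762 − y_svg.

Shape 1 is a rectangle drawn with `<path>`. Its stroke #008000 means cut at S783, F1458. After flipping Y the toolpath is (133.734,82.657) → (184.780,82.657) → (184.780,57.945) → (133.734,57.945) → (133.734,82.657), returning to the start.

Shape 2 is a circle drawn with `<circle>`. Its stroke #008000 means cut at S783, F1458. After flipping Y the toolpath is (37.393,78.467) → (33.452,87.982) → (23.937,91.923) → (14.422,87.982) → (10.481,78.467) → (14.422,68.952) → (23.937,65.011) → (33.452,68.952) → (37.393,78.467), returning to the start.

Shape 3 is a circle drawn with `<circle>`. Its stroke #008000 means cut at S783, F1458. After flipping Y the toolpath is (158.502,30.630) → (155.921,36.860) → (149.691,39.441) → (143.461,36.860) → (140.880,30.630) → (143.461,24.400) → (149.691,21.819) → (155.921,24.400) → (158.502,30.630), returning to the start.

Shape 4 is a open polyline drawn with `<polyline>`. Its stroke #008000 means cut at S783, F1458. After flipping Y the toolpath is (101.886,67.287) → (42.192,32.407) → (62.565,62.676) → (251.128,22.532).

Shape 5 is a quadratic bezier drawn with `<path>`. Its stroke #ff00ff means score at S475, F1936. After flipping Y the toolpath is (38.421,35.675) → (26.184,31.885) → (18.043,27.351) → (13.998,22.072) → (14.049,16.050).

Shape 6 is a rectangle drawn with `<path>`. Its stroke #ff00ff means score at S475, F1936. After flipping Y the toolpath is (66.326,69.064) → (114.603,69.064) → (114.603,37.135) → (66.326,37.135) → (66.326,69.064), returning to the start.

Shape 7 is a closed polygon drawn with `<polygon>`. Its stroke #ff00ff means score at S475, F1936. After flipping Y the toolpath is (142.916,49.313) → (251.896,37.552) → (78.376,6.114) → (142.916,49.313), returning to the start.

Shape 8 is a closed polygon drawn with `<path>`. Its stroke #008000 means cut at S783, F1458. After flipping Y the toolpath is (72.812,50.888) → (160.094,36.462) → (102.913,23.686) → (167.513,13.362) → (72.812,50.888), returning to the start.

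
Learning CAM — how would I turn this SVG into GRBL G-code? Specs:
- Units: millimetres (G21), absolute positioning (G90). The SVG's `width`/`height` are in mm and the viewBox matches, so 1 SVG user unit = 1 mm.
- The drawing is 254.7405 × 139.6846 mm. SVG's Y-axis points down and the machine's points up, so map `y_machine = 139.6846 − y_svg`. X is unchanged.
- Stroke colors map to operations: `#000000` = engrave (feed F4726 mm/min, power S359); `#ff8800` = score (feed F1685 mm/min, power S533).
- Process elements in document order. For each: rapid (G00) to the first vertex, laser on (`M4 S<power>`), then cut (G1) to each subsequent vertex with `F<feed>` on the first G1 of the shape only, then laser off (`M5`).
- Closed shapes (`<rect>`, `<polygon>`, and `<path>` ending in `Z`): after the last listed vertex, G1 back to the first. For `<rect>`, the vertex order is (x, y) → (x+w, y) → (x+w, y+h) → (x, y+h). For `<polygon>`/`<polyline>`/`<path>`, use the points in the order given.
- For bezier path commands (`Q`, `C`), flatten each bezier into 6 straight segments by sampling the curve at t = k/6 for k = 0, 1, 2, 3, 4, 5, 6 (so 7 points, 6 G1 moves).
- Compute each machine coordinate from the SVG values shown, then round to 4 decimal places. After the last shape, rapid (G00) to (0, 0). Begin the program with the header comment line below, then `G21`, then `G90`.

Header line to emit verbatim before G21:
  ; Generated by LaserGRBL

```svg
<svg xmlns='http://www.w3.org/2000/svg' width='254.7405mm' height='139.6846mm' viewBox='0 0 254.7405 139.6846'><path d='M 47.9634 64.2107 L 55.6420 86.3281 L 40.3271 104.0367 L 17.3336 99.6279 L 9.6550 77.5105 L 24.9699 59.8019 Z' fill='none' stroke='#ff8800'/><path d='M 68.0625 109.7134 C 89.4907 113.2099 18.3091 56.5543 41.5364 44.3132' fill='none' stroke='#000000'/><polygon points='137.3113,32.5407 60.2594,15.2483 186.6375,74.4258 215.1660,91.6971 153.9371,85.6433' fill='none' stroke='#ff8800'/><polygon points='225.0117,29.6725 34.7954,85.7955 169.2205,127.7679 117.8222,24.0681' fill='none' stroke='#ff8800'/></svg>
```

; Generated by LaserGRBL
G21
G90
G00 X47.9634 Y75.4739
M4 S533
G1 X55.6420 Y53.3565 F1685
G1 X40.3271 Y35.6479
G1 X17.3336 Y40.0567
G1 X9.6550 Y62.1741
G1 X24.9699 Y79.8827
G1 X47.9634 Y75.4739
M5
G00 X68.0625 Y29.9712
M4 S359
G1 X71.9249 Y32.7515 F4726
G1 X65.5474 Y42.6526
G1 X54.1248 Y56.7697
G1 X42.8521 Y72.1983
G1 X36.9243 Y86.0337
G1 X41.5364 Y95.3714
M5
G00 X137.3113 Y107.1439
M4 S533
G1 X60.2594 Y124.4363 F1685
G1 X186.6375 Y65.2588
G1 X215.1660 Y47.9875
G1 X153.9371 Y54.0413
G1 X137.3113 Y107.1439
M5
G00 X225.0117 Y110.0121
M4 S533
G1 X34.7954 Y53.8891 F1685
G1 X169.2205 Y11.9167
G1 X117.8222 Y115.6165
G1 X225.0117 Y110.0121
M5
G00 X0.0000 Y0.0000

Since the viewBox matches the mm dimensions, user units are millimetres directly. The only transform is the Y-flip y_m = 139.6846 − y_svg.

Shape 1 is a regular polygon drawn with `<path>`. Its stroke #ff8800 means score at S533, F1685. After flipping Y the toolpath is (47.9634,75.4739) → (55.6420,53.3565) → (40.3271,35.6479) → (17.3336,40.0567) → (9.6550,62.1741) → (24.9699,79.8827) → (47.9634,75.4739), returning to the start.

Shape 2 is a cubic bezier drawn with `<path>`. Its stroke #000000 means engrave at S359, F4726. After flipping Y the toolpath is (68.0625,29.9712) → (71.9249,32.7515) → (65.5474,42.6526) → (54.1248,56.7697) → (42.8521,72.1983) → (36.9243,86.0337) → (41.5364,95.3714).

Shape 3 is a closed polygon drawn with `<polygon>`. Its stroke #ff8800 means score at S533, F1685. After flipping Y the toolpath is (137.3113,107.1439) → (60.2594,124.4363) → (186.6375,65.2588) → (215.1660,47.9875) → (153.9371,54.0413) → (137.3113,107.1439), returning to the start.

Shape 4 is a closed polygon drawn with `<polygon>`. Its stroke #ff8800 means score at S533, F1685. After flipping Y the toolpath is (225.0117,110.0121) → (34.7954,53.8891) → (169.2205,11.9167) → (117.8222,115.6165) → (225.0117,110.0121), returning to the start.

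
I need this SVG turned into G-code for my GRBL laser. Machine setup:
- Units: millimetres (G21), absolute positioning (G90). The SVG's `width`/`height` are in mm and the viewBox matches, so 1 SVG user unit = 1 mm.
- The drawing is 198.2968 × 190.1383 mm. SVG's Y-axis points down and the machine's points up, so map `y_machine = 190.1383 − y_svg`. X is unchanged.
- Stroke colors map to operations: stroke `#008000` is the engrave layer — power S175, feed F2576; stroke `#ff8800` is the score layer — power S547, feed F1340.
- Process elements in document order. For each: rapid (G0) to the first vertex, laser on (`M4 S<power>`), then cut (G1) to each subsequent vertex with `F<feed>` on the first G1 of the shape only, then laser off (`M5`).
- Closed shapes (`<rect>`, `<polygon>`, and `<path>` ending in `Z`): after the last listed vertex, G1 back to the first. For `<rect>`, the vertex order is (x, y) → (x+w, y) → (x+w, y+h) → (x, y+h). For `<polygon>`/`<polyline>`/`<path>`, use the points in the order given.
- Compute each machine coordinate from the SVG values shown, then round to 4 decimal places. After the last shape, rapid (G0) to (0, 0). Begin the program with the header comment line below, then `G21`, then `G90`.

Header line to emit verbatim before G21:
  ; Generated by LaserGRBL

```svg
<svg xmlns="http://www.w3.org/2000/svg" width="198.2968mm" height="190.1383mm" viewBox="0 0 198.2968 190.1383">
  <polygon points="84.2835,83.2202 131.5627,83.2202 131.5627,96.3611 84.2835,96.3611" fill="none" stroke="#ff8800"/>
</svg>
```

; Generated by LaserGRBL
G21
G90
G0 X84.2835 Y106.9181
M4 S547
G1 X131.5627 Y106.9181 F1340
G1 X131.5627 Y93.7772
G1 X84.2835 Y93.7772
G1 X84.2835 Y106.9181
M5
G0 X0.0000 Y0.0000

Since the viewBox matches the mm dimensions, user units are millimetres directly. The only transform is the Y-flip y_m = 190.1383 − y_svg.

Shape 1 is a rectangle drawn with `<polygon>`. Its stroke #ff8800 means score at S547, F1340. After flipping Y the toolpath is (84.2835,106.9181) → (131.5627,106.9181) → (131.5627,93.7772) → (84.2835,93.7772) → (84.2835,106.9181), returning to the start.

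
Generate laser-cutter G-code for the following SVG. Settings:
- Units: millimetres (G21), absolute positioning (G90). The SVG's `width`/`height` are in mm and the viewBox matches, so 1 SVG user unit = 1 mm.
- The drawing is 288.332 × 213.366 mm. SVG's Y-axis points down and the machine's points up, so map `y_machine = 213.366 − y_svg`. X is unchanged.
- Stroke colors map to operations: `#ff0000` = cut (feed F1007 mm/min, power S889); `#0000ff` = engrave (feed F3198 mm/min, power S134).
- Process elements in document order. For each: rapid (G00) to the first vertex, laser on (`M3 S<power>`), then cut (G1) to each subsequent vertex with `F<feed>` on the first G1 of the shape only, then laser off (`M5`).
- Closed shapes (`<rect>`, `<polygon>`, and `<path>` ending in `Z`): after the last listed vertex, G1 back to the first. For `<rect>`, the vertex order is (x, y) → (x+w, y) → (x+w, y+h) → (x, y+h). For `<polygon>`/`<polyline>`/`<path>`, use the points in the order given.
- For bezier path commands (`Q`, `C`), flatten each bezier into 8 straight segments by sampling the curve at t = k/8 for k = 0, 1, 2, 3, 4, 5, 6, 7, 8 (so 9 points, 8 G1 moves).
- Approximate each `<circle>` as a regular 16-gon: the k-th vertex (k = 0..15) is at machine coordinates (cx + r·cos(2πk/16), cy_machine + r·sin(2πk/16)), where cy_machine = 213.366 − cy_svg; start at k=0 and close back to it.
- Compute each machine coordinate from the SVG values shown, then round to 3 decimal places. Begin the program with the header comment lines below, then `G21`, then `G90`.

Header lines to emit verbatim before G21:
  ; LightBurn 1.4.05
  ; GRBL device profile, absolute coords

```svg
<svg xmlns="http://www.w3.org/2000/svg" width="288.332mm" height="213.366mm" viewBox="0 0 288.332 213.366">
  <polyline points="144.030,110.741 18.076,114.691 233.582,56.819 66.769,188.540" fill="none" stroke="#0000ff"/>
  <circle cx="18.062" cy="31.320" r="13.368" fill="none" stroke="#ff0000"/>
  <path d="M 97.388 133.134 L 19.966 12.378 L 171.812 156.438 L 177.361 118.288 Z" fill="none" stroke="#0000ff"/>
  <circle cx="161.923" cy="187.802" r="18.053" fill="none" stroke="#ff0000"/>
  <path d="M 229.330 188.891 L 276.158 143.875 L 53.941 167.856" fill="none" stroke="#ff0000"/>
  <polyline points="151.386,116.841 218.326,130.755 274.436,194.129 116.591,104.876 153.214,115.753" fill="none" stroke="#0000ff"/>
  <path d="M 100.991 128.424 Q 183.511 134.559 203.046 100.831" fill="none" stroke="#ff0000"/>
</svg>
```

; LightBurn 1.4.05
; GRBL device profile, absolute coords
G21
G90
G00 X144.030 Y102.625
M3 S134
G1 X18.076 Y98.675 F3198
G1 X233.582 Y156.547
G1 X66.769 Y24.826
M5
G00 X31.430 Y182.046
M3 S889
G1 X30.412 Y187.162 F1007
G1 X27.515 Y191.499
G1 X23.178 Y194.396
G1 X18.062 Y195.414
G1 X12.946 Y194.396
G1 X8.609 Y191.499
G1 X5.712 Y187.162
G1 X4.694 Y182.046
G1 X5.712 Y176.930
G1 X8.609 Y172.593
G1 X12.946 Y169.696
G1 X18.062 Y168.678
G1 X23.178 Y169.696
G1 X27.515 Y172.593
G1 X30.412 Y176.930
G1 X31.430 Y182.046
M5
G00 X97.388 Y80.232
M3 S134
G1 X19.966 Y200.988 F3198
G1 X171.812 Y56.928
G1 X177.361 Y95.078
G1 X97.388 Y80.232
M5
G00 X179.976 Y25.564
M3 S889
G1 X178.602 Y32.473 F1007
G1 X174.688 Y38.329
G1 X168.832 Y42.243
G1 X161.923 Y43.617
G1 X155.014 Y42.243
G1 X149.158 Y38.329
G1 X145.244 Y32.473
G1 X143.870 Y25.564
G1 X145.244 Y18.655
G1 X149.158 Y12.799
G1 X155.014 Y8.885
G1 X161.923 Y7.511
G1 X168.832 Y8.885
G1 X174.688 Y12.799
G1 X178.602 Y18.655
G1 X179.976 Y25.564
M5
G00 X229.330 Y24.475
M3 S889
G1 X276.158 Y69.491 F1007
G1 X53.941 Y45.510
M5
G00 X151.386 Y96.525
M3 S134
G1 X218.326 Y82.611 F3198
G1 X274.436 Y19.237
G1 X116.591 Y108.490
G1 X153.214 Y97.613
M5
G00 X100.991 Y84.942
M3 S889
G1 X120.637 Y84.031 F1007
G1 X138.314 Y84.366
G1 X154.024 Y85.946
G1 X167.765 Y88.773
G1 X179.537 Y92.845
G1 X189.342 Y98.162
G1 X197.178 Y104.726
G1 X203.046 Y112.535
M5

viewBox `0 0 288.332 213.366` with mm width/height → 1 unit = 1 mm. Flip: y_m = 213.366 − y_svg.

**Shape 1** — `<polyline>` open polyline, stroke `#0000ff` → engrave (S134, F3198). Machine vertices: (144.030,102.625) → (18.076,98.675) → (233.582,156.547) → (66.769,24.826). Open path.

**Shape 2** — `<circle>` circle, stroke `#ff0000` → cut (S889, F1007). Machine vertices: (31.430,182.046) → (30.412,187.162) → (27.515,191.499) → (23.178,194.396) → (18.062,195.414) → (12.946,194.396) → (8.609,191.499) → (5.712,187.162) → (4.694,182.046) → (5.712,176.930) → (8.609,172.593) → (12.946,169.696) → (18.062,168.678) → (23.178,169.696) → (27.515,172.593) → (30.412,176.930) → (31.430,182.046). Closed: final G1 returns to the first vertex.

**Shape 3** — `<path>` closed polygon, stroke `#0000ff` → engrave (S134, F3198). Machine vertices: (97.388,80.232) → (19.966,200.988) → (171.812,56.928) → (177.361,95.078) → (97.388,80.232). Closed: final G1 returns to the first vertex.

**Shape 4** — `<circle>` circle, stroke `#ff0000` → cut (S889, F1007). Machine vertices: (179.976,25.564) → (178.602,32.473) → (174.688,38.329) → (168.832,42.243) → (161.923,43.617) → (155.014,42.243) → (149.158,38.329) → (145.244,32.473) → (143.870,25.564) → (145.244,18.655) → (149.158,12.799) → (155.014,8.885) → (161.923,7.511) → (168.832,8.885) → (174.688,12.799) → (178.602,18.655) → (179.976,25.564). Closed: final G1 returns to the first vertex.

**Shape 5** — `<path>` open polyline, stroke `#ff0000` → cut (S889, F1007). Machine vertices: (229.330,24.475) → (276.158,69.491) → (53.941,45.510). Open path.

**Shape 6** — `<polyline>` open polyline, stroke `#0000ff` → engrave (S134, F3198). Machine vertices: (151.386,96.525) → (218.326,82.611) → (274.436,19.237) → (116.591,108.490) → (153.214,97.613). Open path.

**Shape 7** — `<path>` quadratic bezier, stroke `#ff0000` → cut (S889, F1007). Control points (SVG): P0=(100.991,128.424), P1=(183.511,134.559), P2=(203.046,100.831); sampled at t=k/8. Machine vertices: (100.991,84.942) → (120.637,84.031) → (138.314,84.366) → (154.024,85.946) → (167.765,88.773) → (179.537,92.845) → (189.342,98.162) → (197.178,104.726) → (203.046,112.535). Open path.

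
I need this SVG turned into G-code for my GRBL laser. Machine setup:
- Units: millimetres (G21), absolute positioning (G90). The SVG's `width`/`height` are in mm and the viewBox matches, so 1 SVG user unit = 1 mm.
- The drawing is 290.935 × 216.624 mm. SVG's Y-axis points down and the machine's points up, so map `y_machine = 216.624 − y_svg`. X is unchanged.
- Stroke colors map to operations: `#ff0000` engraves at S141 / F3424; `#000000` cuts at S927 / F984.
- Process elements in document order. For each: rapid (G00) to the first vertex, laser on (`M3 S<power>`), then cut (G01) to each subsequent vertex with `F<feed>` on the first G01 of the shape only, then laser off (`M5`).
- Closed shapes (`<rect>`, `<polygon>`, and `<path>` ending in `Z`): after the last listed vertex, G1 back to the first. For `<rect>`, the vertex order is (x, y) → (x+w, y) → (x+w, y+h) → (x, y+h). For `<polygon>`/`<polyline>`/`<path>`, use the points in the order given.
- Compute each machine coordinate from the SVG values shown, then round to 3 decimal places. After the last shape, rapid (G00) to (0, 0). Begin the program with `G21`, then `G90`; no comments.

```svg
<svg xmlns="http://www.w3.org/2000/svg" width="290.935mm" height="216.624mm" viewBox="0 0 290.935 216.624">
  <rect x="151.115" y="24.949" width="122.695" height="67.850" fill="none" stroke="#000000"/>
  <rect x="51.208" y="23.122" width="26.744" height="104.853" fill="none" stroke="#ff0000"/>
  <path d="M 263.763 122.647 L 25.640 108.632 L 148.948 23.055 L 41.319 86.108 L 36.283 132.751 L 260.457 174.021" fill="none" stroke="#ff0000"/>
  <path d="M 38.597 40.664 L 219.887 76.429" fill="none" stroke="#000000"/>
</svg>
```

viewBox `0 0 290.935 216.624` with mm width/height → 1 unit = 1 mm. Flip: y_m = 216.624 − y_svg.

**Shape 1** — `<rect>` rectangle, stroke `#000000` → cut (S927, F984). Machine vertices: (151.115,191.675) → (273.810,191.675) → (273.810,123.825) → (151.115,123.825) → (151.115,191.675). Closed: final G1 returns to the first vertex.

**Shape 2** — `<rect>` rectangle, stroke `#ff0000` → engrave (S141, F3424). Machine vertices: (51.208,193.502) → (77.952,193.502) → (77.952,88.649) → (51.208,88.649) → (51.208,193.502). Closed: final G1 returns to the first vertex.

**Shape 3** — `<path>` open polyline, stroke `#ff0000` → engrave (S141, F3424). Machine vertices: (263.763,93.977) → (25.640,107.992) → (148.948,193.569) → (41.319,130.516) → (36.283,83.873) → (260.457,42.603). Open path.

**Shape 4** — `<path>` line segment, stroke `#000000` → cut (S927, F984). Machine vertices: (38.597,175.960) → (219.887,140.195). Open path.

G21
G90
G00 X151.115 Y191.675
M3 S927
G01 X273.810 Y191.675 F984
G01 X273.810 Y123.825
G01 X151.115 Y123.825
G01 X151.115 Y191.675
M5
G00 X51.208 Y193.502
M3 S141
G01 X77.952 Y193.502 F3424
G01 X77.952 Y88.649
G01 X51.208 Y88.649
G01 X51.208 Y193.502
M5
G00 X263.763 Y93.977
M3 S141
G01 X25.640 Y107.992 F3424
G01 X148.948 Y193.569
G01 X41.319 Y130.516
G01 X36.283 Y83.873
G01 X260.457 Y42.603
M5
G00 X38.597 Y175.960
M3 S927
G01 X219.887 Y140.195 F984
M5
G00 X0.000 Y0.000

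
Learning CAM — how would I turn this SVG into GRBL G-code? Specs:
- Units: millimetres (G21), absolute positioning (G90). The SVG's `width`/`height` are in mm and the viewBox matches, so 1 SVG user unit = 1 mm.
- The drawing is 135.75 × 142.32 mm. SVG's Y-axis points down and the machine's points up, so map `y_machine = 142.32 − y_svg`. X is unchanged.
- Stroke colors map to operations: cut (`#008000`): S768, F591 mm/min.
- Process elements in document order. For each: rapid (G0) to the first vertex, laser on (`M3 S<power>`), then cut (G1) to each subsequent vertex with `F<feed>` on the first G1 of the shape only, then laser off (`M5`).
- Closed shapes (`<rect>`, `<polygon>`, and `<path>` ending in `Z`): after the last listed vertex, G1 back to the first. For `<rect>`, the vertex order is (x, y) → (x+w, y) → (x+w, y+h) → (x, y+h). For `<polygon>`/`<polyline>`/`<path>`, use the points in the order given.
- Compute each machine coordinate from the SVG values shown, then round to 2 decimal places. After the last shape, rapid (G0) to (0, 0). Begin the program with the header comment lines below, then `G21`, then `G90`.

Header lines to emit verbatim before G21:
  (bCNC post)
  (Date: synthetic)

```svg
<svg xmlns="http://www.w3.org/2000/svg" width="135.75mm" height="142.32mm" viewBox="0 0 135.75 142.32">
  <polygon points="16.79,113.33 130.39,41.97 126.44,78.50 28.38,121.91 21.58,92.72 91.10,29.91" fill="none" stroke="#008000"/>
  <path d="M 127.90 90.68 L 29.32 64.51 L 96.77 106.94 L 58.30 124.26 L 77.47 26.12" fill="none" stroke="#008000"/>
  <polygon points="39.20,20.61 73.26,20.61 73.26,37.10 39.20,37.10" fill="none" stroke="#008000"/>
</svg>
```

Since the viewBox matches the mm dimensions, user units are millimetres directly. The only transform is the Y-flip y_m = 142.32 − y_svg.

Shape 1 is a closed polygon drawn with `<polygon>`. Its stroke #008000 means cut at S768, F591. After flipping Y the toolpath is (16.79,28.99) → (130.39,100.35) → (126.44,63.82) → (28.38,20.41) → (21.58,49.60) → (91.10,112.41) → (16.79,28.99), returning to the start.

Shape 2 is a open polyline drawn with `<path>`. Its stroke #008000 means cut at S768, F591. After flipping Y the toolpath is (127.90,51.64) → (29.32,77.81) → (96.77,35.38) → (58.30,18.06) → (77.47,116.20).

Shape 3 is a rectangle drawn with `<polygon>`. Its stroke #008000 means cut at S768, F591. After flipping Y the toolpath is (39.20,121.71) → (73.26,121.71) → (73.26,105.22) → (39.20,105.22) → (39.20,121.71), returning to the start.

(bCNC post)
(Date: synthetic)
G21
G90
G0 X16.79 Y28.99
M3 S768
G1 X130.39 Y100.35 F591
G1 X126.44 Y63.82
G1 X28.38 Y20.41
G1 X21.58 Y49.60
G1 X91.10 Y112.41
G1 X16.79 Y28.99
M5
G0 X127.90 Y51.64
M3 S768
G1 X29.32 Y77.81 F591
G1 X96.77 Y35.38
G1 X58.30 Y18.06
G1 X77.47 Y116.20
M5
G0 X39.20 Y121.71
M3 S768
G1 X73.26 Y121.71 F591
G1 X73.26 Y105.22
G1 X39.20 Y105.22
G1 X39.20 Y121.71
M5
G0 X0.00 Y0.00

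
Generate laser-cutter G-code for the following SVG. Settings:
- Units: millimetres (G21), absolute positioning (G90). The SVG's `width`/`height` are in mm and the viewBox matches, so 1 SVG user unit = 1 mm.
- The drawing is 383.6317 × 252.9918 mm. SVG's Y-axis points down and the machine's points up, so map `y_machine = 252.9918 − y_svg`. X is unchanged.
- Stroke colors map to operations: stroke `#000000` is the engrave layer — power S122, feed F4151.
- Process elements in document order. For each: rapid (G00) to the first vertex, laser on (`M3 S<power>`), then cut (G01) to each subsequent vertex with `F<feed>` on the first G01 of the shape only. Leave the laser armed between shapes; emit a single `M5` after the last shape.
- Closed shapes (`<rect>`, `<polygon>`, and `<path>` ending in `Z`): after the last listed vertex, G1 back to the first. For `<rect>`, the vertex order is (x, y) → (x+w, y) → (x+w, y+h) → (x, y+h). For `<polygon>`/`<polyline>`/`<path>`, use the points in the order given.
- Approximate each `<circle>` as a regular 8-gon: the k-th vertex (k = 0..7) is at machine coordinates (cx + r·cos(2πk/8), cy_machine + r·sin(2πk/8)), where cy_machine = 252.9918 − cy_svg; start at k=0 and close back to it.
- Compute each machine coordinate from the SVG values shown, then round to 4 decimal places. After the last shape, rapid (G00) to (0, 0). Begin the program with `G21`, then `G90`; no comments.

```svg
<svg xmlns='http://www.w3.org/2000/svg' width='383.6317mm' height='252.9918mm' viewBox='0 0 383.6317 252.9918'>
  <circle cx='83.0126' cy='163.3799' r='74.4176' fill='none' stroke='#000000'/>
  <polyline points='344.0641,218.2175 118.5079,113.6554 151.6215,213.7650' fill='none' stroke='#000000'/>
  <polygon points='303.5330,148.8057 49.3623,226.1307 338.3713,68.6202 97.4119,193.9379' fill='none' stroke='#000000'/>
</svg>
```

G21
G90
G00 X157.4302 Y89.6119
M3 S122
G01 X135.6338 Y142.2331 F4151
G01 X83.0126 Y164.0295
G01 X30.3914 Y142.2331
G01 X8.5950 Y89.6119
G01 X30.3914 Y36.9907
G01 X83.0126 Y15.1943
G01 X135.6338 Y36.9907
G01 X157.4302 Y89.6119
G00 X344.0641 Y34.7743
M3 S122
G01 X118.5079 Y139.3364 F4151
G01 X151.6215 Y39.2268
G00 X303.5330 Y104.1861
M3 S122
G01 X49.3623 Y26.8611 F4151
G01 X338.3713 Y184.3716
G01 X97.4119 Y59.0539
G01 X303.5330 Y104.1861
M5
G00 X0.0000 Y0.0000

1 u = 1 mm; y_m = 252.9918 − y.

[1] `<circle>` circle, #000000→engrave S122 F4151: (157.4302,89.6119) → (135.6338,142.2331) → (83.0126,164.0295) → (30.3914,142.2331) → (8.5950,89.6119) → (30.3914,36.9907) → (83.0126,15.1943) → (135.6338,36.9907) → (157.4302,89.6119) (closed)

[2] `<polyline>` open polyline, #000000→engrave S122 F4151: (344.0641,34.7743) → (118.5079,139.3364) → (151.6215,39.2268)

[3] `<polygon>` closed polygon, #000000→engrave S122 F4151: (303.5330,104.1861) → (49.3623,26.8611) → (338.3713,184.3716) → (97.4119,59.0539) → (303.5330,104.1861) (closed)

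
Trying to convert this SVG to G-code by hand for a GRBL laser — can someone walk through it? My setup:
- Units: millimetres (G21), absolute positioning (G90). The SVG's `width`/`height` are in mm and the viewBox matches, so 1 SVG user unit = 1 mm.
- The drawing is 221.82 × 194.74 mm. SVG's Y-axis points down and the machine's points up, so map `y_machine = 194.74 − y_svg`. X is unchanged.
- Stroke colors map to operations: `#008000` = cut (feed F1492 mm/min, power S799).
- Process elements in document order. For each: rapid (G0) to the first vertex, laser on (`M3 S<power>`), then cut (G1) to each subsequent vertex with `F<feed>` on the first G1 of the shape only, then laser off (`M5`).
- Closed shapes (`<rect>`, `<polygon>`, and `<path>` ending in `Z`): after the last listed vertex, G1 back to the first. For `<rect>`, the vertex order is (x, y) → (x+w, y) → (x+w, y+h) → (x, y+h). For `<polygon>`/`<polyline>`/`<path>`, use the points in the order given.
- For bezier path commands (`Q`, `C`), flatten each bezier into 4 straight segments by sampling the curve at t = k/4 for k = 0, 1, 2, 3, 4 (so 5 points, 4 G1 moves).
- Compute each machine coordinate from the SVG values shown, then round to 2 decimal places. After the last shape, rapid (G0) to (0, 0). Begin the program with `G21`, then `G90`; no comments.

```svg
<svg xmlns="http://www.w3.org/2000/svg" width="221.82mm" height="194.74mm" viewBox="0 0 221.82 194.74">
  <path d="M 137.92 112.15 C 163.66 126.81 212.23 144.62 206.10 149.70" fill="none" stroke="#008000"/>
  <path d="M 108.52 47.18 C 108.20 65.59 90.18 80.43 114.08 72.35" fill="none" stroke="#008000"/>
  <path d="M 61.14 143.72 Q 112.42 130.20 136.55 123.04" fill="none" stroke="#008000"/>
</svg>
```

G21
G90
G0 X137.92 Y82.59
M3 S799
G1 X160.29 Y71.25 F1492
G1 X183.96 Y60.22
G1 X201.65 Y50.99
G1 X206.10 Y45.04
M5
G0 X108.52 Y147.56
M3 S799
G1 X105.89 Y134.72 F1492
G1 X102.22 Y125.04
G1 X103.08 Y120.33
G1 X114.08 Y122.39
M5
G0 X61.14 Y51.02
M3 S799
G1 X85.08 Y57.38 F1492
G1 X105.63 Y62.95
G1 X122.79 Y67.72
G1 X136.55 Y71.70
M5
G0 X0.00 Y0.00

Since the viewBox matches the mm dimensions, user units are millimetres directly. The only transform is the Y-flip y_m = 194.74 − y_svg.

Shape 1 is a cubic bezier drawn with `<path>`. Its stroke #008000 means cut at S799, F1492. After flipping Y the toolpath is (137.92,82.59) → (160.29,71.25) → (183.96,60.22) → (201.65,50.99) → (206.10,45.04).

Shape 2 is a cubic bezier drawn with `<path>`. Its stroke #008000 means cut at S799, F1492. After flipping Y the toolpath is (108.52,147.56) → (105.89,134.72) → (102.22,125.04) → (103.08,120.33) → (114.08,122.39).

Shape 3 is a quadratic bezier drawn with `<path>`. Its stroke #008000 means cut at S799, F1492. After flipping Y the toolpath is (61.14,51.02) → (85.08,57.38) → (105.63,62.95) → (122.79,67.72) → (136.55,71.70).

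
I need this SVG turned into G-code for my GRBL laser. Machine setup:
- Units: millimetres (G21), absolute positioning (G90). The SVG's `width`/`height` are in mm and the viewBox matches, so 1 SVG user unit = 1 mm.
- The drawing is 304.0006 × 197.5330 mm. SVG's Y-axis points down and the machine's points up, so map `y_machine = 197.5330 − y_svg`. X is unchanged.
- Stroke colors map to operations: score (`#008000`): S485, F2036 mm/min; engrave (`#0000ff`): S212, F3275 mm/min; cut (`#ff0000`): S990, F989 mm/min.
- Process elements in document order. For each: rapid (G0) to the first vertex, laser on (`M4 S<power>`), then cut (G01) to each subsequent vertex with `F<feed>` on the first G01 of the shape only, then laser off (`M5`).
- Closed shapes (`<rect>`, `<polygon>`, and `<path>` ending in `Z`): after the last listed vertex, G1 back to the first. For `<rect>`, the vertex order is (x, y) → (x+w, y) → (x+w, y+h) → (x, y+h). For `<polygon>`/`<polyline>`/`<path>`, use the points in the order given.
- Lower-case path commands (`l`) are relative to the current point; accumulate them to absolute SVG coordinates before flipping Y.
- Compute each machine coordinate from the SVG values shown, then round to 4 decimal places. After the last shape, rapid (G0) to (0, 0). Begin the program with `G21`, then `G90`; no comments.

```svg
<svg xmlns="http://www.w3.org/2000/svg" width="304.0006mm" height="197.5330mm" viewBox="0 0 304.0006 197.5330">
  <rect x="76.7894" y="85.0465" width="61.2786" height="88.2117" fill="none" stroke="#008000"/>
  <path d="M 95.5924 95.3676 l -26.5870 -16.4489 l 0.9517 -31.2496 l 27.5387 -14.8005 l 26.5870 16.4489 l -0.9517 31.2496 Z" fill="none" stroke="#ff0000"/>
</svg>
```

viewBox `0 0 304.0006 197.5330` with mm width/height → 1 unit = 1 mm. Flip: y_m = 197.5330 − y_svg.

**Shape 1** — `<rect>` rectangle, stroke `#008000` → score (S485, F2036). Machine vertices: (76.7894,112.4865) → (138.0680,112.4865) → (138.0680,24.2748) → (76.7894,24.2748) → (76.7894,112.4865). Closed: final G1 returns to the first vertex.

**Shape 2** — `<path>` regular polygon, stroke `#ff0000` → cut (S990, F989). Machine vertices: (95.5924,102.1654) → (69.0054,118.6143) → (69.9571,149.8639) → (97.4958,164.6644) → (124.0828,148.2155) → (123.1311,116.9659) → (95.5924,102.1654). Closed: final G1 returns to the first vertex.

G21
G90
G0 X76.7894 Y112.4865
M4 S485
G01 X138.0680 Y112.4865 F2036
G01 X138.0680 Y24.2748
G01 X76.7894 Y24.2748
G01 X76.7894 Y112.4865
M5
G0 X95.5924 Y102.1654
M4 S990
G01 X69.0054 Y118.6143 F989
G01 X69.9571 Y149.8639
G01 X97.4958 Y164.6644
G01 X124.0828 Y148.2155
G01 X123.1311 Y116.9659
G01 X95.5924 Y102.1654
M5
G0 X0.0000 Y0.0000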